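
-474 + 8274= 7800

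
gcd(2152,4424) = 8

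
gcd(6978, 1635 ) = 3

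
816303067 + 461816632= 1278119699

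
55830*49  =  2735670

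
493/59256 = 493/59256 = 0.01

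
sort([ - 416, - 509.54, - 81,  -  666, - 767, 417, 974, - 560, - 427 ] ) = [ - 767, - 666, - 560, - 509.54,- 427,-416, - 81, 417, 974] 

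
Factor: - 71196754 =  - 2^1 * 73^1 * 487649^1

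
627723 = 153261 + 474462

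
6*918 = 5508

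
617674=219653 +398021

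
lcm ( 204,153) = 612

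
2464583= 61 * 40403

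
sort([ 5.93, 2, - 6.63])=[  -  6.63,2,5.93]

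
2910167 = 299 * 9733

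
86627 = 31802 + 54825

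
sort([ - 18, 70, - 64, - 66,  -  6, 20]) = [  -  66,  -  64, - 18, - 6,20,  70]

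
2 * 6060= 12120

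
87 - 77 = 10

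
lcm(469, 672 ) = 45024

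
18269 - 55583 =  - 37314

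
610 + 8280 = 8890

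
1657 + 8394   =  10051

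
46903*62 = 2907986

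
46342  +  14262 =60604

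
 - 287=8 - 295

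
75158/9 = 8350 + 8/9 = 8350.89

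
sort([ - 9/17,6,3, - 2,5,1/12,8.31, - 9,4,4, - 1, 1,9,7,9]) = [ - 9, -2, - 1, - 9/17,1/12,1,3,4, 4, 5 , 6,  7,8.31,9,9]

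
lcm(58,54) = 1566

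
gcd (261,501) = 3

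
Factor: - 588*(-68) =39984= 2^4*3^1*7^2  *  17^1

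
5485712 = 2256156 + 3229556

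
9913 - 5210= 4703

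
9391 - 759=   8632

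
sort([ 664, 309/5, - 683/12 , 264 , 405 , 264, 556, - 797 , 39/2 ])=[-797, - 683/12,39/2, 309/5,264, 264, 405,556, 664 ] 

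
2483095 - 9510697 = - 7027602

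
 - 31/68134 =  - 1 + 68103/68134 = - 0.00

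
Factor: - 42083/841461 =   -  3^( - 1) * 42083^1  *  280487^ ( - 1)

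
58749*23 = 1351227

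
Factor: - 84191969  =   - 181^1*461^1*1009^1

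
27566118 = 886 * 31113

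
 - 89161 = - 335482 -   -  246321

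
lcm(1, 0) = 0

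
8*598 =4784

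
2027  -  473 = 1554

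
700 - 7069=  - 6369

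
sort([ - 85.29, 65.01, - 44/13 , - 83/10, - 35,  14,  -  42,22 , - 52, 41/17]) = [ - 85.29, - 52,-42, - 35, - 83/10, - 44/13,41/17,14,  22,65.01] 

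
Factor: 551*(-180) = -99180 = - 2^2 * 3^2*5^1*19^1*29^1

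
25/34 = 25/34  =  0.74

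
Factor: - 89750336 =  -  2^6*13^1 * 107873^1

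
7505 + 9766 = 17271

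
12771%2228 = 1631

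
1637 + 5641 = 7278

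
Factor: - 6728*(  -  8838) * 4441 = 2^4*3^2*29^2*491^1*4441^1=264071026224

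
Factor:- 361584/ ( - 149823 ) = 2^4*3^3*179^( - 1 )  =  432/179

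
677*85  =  57545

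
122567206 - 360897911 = -238330705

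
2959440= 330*8968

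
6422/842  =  7 + 264/421 = 7.63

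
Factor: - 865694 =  - 2^1*432847^1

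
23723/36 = 658 + 35/36 = 658.97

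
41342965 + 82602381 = 123945346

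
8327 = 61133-52806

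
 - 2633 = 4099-6732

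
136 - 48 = 88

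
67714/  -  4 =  - 16929 + 1/2 = - 16928.50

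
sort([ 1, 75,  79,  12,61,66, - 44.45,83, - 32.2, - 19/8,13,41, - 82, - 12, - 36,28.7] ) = [-82,  -  44.45, - 36, - 32.2, - 12, - 19/8,1,12,13, 28.7,41,61,66,75,79,83 ]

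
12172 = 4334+7838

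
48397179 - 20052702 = 28344477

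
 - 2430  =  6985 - 9415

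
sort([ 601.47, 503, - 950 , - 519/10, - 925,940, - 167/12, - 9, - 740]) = [ - 950, - 925,- 740,  -  519/10,- 167/12, - 9,503, 601.47,940 ] 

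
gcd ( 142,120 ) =2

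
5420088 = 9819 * 552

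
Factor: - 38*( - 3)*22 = 2^2*3^1*11^1*19^1 =2508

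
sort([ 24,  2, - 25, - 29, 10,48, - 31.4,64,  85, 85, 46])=[ - 31.4, - 29, -25 , 2,10,24, 46, 48, 64, 85, 85]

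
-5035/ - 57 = 265/3= 88.33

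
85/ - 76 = -85/76 = -  1.12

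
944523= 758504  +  186019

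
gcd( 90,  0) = 90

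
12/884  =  3/221  =  0.01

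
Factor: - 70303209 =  - 3^1*23434403^1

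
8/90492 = 2/22623 = 0.00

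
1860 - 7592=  - 5732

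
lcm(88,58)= 2552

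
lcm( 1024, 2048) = 2048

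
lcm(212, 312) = 16536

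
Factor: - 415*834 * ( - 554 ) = 2^2*3^1 * 5^1*83^1 * 139^1*277^1 = 191744940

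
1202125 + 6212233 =7414358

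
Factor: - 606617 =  - 11^1*55147^1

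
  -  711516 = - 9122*78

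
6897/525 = 2299/175=13.14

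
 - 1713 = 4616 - 6329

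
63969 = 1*63969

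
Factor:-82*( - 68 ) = 5576 = 2^3*17^1 * 41^1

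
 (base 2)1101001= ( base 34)33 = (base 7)210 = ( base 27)3o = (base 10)105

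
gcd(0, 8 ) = 8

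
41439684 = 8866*4674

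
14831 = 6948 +7883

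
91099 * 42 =3826158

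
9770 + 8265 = 18035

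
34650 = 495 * 70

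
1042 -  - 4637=5679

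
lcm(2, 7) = 14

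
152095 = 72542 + 79553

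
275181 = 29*9489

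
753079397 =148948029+604131368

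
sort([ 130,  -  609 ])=[ - 609 , 130]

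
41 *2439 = 99999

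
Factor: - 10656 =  - 2^5* 3^2*37^1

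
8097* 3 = 24291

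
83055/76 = 83055/76 = 1092.83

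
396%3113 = 396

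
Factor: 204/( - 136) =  - 2^( - 1 )*3^1 = - 3/2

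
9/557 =9/557 = 0.02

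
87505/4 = 21876+1/4 =21876.25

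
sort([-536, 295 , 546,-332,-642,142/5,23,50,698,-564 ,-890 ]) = [ - 890,-642,-564, - 536,-332,23,142/5, 50,295,  546, 698 ] 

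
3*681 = 2043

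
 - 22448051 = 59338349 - 81786400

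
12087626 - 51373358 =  - 39285732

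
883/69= 12 + 55/69  =  12.80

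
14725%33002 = 14725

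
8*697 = 5576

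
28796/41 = 28796/41 = 702.34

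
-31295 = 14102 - 45397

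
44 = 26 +18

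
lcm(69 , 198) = 4554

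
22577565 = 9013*2505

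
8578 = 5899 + 2679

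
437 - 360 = 77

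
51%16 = 3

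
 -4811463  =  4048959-8860422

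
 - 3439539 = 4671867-8111406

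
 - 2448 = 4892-7340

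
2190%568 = 486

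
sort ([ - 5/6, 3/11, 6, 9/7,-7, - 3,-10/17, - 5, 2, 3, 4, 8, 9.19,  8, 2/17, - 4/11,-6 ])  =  [-7,- 6, - 5,-3, - 5/6, - 10/17, - 4/11, 2/17,3/11 , 9/7,2, 3,4,6, 8 , 8, 9.19 ] 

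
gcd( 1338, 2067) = 3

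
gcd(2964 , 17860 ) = 76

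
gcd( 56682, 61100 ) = 94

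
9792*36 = 352512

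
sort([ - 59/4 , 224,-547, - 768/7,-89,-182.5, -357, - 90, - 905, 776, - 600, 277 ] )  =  [ - 905, - 600,-547, - 357, - 182.5,-768/7,-90,-89, - 59/4, 224,277 , 776 ]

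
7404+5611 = 13015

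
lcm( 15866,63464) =63464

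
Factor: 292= 2^2*73^1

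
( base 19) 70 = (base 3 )11221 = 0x85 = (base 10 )133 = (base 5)1013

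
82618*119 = 9831542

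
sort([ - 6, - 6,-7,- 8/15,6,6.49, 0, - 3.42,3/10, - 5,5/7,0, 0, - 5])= [ - 7, - 6, -6, - 5 ,-5 , - 3.42, - 8/15,0, 0,0,3/10,5/7 , 6,6.49]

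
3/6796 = 3/6796=0.00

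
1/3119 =1/3119 = 0.00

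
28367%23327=5040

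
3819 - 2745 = 1074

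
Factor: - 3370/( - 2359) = 10/7 = 2^1*5^1*7^( - 1) 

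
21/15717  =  7/5239 = 0.00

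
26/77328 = 13/38664 = 0.00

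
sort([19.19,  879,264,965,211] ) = [19.19,211,264,879,965 ] 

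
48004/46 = 24002/23 = 1043.57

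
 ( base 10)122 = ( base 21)5h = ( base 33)3n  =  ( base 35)3H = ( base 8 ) 172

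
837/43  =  19 + 20/43 = 19.47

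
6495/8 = 811+7/8 = 811.88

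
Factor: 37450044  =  2^2*3^2 * 1009^1  *  1031^1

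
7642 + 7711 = 15353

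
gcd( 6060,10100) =2020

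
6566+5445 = 12011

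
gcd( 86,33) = 1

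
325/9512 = 325/9512 = 0.03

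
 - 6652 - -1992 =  - 4660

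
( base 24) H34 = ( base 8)23214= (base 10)9868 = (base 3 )111112111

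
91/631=91/631=0.14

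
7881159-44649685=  - 36768526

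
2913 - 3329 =  -  416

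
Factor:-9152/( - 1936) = 2^2*11^( - 1)*13^1 =52/11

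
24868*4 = 99472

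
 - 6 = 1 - 7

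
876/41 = 876/41  =  21.37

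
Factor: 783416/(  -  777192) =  - 97927/97149= -  3^ ( - 1 )*13^( - 1)*47^( - 1 )*53^(-1)*97927^1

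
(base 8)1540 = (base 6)4000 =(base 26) 176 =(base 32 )R0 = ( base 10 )864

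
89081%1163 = 693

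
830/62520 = 83/6252 = 0.01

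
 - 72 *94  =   - 6768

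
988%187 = 53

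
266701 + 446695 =713396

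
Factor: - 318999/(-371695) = 339/395  =  3^1 * 5^( - 1) * 79^ ( - 1)* 113^1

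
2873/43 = 66+35/43 = 66.81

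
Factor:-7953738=- 2^1*3^1*13^1*107^1 * 953^1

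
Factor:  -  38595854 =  - 2^1* 11^2* 43^1*3709^1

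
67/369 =67/369 = 0.18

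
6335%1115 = 760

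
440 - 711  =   - 271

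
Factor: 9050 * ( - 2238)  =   - 2^2 * 3^1*5^2 * 181^1*373^1 = - 20253900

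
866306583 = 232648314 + 633658269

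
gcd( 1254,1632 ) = 6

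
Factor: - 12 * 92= -1104 = - 2^4 *3^1*23^1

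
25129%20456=4673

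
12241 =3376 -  - 8865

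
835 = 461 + 374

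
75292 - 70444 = 4848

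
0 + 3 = 3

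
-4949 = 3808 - 8757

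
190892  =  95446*2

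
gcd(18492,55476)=18492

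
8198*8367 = 68592666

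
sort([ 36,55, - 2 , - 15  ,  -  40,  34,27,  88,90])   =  [-40, - 15 , - 2,27,34,36,55,88,90]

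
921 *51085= 47049285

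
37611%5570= 4191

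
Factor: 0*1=0^1 = 0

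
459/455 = 459/455= 1.01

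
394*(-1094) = - 431036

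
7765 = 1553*5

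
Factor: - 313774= -2^1 * 156887^1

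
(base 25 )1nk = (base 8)2304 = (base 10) 1220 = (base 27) 1I5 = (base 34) 11u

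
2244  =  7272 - 5028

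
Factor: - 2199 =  - 3^1*733^1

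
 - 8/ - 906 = 4/453 = 0.01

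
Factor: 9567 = 3^2 * 1063^1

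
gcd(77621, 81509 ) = 1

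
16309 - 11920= 4389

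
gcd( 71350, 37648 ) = 2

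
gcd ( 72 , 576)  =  72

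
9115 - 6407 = 2708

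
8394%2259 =1617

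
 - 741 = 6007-6748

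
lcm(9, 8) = 72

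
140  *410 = 57400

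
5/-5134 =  - 5/5134 = -0.00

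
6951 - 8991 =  - 2040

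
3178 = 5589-2411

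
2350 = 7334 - 4984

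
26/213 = 26/213= 0.12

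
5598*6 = 33588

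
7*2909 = 20363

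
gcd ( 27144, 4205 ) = 29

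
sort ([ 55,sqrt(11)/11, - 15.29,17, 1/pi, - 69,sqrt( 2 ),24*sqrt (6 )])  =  [- 69, - 15.29 , sqrt( 11)/11,1/pi,sqrt(2), 17, 55,  24*sqrt(6 ) ] 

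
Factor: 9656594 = 2^1*29^1 * 331^1*503^1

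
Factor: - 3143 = - 7^1*449^1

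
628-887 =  - 259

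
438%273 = 165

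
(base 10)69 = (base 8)105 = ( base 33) 23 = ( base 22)33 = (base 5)234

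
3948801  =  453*8717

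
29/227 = 29/227 = 0.13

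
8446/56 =4223/28  =  150.82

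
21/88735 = 21/88735  =  0.00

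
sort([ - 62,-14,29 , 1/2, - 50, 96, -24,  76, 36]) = [ - 62 , - 50, - 24, - 14, 1/2, 29, 36, 76 , 96] 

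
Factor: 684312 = 2^3*3^1 * 28513^1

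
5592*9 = 50328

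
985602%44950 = 41652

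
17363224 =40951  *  424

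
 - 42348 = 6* (-7058 ) 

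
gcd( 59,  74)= 1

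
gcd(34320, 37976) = 8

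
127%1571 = 127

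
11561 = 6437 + 5124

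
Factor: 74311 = 74311^1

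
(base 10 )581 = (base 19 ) 1BB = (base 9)715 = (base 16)245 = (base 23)126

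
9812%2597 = 2021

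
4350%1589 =1172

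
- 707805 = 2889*( - 245 )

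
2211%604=399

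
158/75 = 158/75 = 2.11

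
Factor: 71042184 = 2^3*3^4*17^1*6449^1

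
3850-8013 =-4163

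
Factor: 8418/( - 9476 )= - 183/206 = - 2^( - 1)* 3^1*61^1*103^( - 1 )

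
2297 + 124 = 2421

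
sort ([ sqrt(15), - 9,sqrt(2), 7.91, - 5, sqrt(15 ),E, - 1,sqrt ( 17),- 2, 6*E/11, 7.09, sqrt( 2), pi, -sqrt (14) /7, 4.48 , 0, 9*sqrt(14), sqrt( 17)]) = [ - 9,-5, - 2, - 1 , - sqrt( 14 )/7,0, sqrt(2),sqrt(2 ),6*E/11, E, pi, sqrt(15), sqrt(15), sqrt (17 ),  sqrt( 17 ),4.48,7.09,  7.91,9* sqrt( 14) ] 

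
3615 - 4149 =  - 534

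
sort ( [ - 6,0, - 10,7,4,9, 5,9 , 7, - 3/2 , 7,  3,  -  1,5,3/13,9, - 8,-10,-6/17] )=[ - 10,-10, - 8, - 6,- 3/2, - 1,-6/17, 0,3/13, 3,4,5,5,7, 7,7,9, 9,9]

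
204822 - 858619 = -653797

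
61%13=9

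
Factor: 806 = 2^1*13^1  *31^1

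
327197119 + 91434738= 418631857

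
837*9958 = 8334846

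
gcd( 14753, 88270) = 1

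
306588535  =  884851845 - 578263310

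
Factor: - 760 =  - 2^3*5^1*19^1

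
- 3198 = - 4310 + 1112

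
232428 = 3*77476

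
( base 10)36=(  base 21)1F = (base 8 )44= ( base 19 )1h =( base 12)30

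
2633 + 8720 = 11353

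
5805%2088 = 1629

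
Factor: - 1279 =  - 1279^1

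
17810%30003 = 17810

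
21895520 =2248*9740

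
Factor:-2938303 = -337^1*8719^1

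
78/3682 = 39/1841 = 0.02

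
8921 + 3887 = 12808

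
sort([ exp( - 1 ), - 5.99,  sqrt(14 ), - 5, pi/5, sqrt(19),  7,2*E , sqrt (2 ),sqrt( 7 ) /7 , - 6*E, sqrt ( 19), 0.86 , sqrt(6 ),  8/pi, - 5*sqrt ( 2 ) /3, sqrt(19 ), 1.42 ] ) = [-6*E ,-5.99 , - 5,  -  5*sqrt (2) /3, exp(-1 ), sqrt(7 ) /7, pi/5,0.86 , sqrt( 2 ),1.42, sqrt( 6), 8/pi, sqrt ( 14),sqrt( 19 ),sqrt( 19),sqrt( 19 ),2*E,7]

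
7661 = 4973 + 2688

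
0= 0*508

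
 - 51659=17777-69436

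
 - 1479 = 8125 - 9604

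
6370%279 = 232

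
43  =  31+12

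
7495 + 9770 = 17265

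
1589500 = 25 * 63580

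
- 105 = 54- 159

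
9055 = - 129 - - 9184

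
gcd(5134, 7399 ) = 151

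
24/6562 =12/3281  =  0.00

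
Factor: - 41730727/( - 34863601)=34863601^( - 1)* 41730727^1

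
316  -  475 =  - 159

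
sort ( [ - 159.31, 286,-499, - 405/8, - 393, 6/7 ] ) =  [ - 499,  -  393,-159.31 , - 405/8,6/7,286]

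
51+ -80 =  -29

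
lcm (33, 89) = 2937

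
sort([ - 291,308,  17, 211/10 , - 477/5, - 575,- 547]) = [ - 575, - 547, - 291, - 477/5,17, 211/10, 308]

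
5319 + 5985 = 11304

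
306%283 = 23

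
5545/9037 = 5545/9037 =0.61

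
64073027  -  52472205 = 11600822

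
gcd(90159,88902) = 3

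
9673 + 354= 10027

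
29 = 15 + 14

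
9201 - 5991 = 3210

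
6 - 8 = - 2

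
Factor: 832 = 2^6*13^1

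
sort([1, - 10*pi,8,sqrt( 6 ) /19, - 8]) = [-10*pi, - 8 , sqrt( 6)/19, 1, 8 ]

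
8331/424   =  19 + 275/424 = 19.65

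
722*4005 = 2891610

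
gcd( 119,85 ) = 17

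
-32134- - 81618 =49484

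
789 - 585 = 204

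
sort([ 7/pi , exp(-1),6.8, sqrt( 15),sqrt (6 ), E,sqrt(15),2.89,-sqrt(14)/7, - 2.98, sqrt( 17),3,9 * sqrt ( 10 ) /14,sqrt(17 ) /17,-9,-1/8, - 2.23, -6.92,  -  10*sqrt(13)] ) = [ - 10 * sqrt (13 ),-9, - 6.92,-2.98, - 2.23 , - sqrt ( 14 )/7, - 1/8,sqrt( 17)/17,exp(-1), 9*sqrt(10) /14,7/pi,sqrt( 6)  ,  E,2.89,3, sqrt ( 15), sqrt(15),  sqrt(17) , 6.8 ] 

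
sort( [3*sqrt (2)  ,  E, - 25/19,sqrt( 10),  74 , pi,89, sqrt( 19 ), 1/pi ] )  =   [-25/19,1/pi, E, pi, sqrt( 10 ), 3*sqrt( 2), sqrt (19), 74, 89]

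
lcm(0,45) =0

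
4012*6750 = 27081000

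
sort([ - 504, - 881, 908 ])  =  [ - 881, - 504, 908 ]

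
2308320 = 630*3664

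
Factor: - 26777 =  - 26777^1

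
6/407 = 6/407=   0.01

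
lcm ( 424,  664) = 35192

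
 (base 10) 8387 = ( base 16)20C3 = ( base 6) 102455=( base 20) 10J7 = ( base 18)17FH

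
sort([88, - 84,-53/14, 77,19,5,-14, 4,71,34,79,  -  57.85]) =[-84,  -  57.85,-14  ,  -  53/14,  4,5,19,  34 , 71, 77,79,88 ] 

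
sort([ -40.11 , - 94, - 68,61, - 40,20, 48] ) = [ - 94, - 68 , - 40.11,-40, 20,48 , 61] 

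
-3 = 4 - 7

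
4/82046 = 2/41023 = 0.00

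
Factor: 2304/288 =8 =2^3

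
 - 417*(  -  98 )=40866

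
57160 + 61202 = 118362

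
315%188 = 127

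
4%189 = 4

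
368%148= 72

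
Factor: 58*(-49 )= -2842=-2^1  *  7^2  *  29^1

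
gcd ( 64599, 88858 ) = 1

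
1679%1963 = 1679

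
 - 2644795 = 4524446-7169241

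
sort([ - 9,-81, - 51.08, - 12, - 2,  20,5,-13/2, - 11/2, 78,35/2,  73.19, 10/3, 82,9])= [ - 81, - 51.08, - 12, - 9,-13/2,  -  11/2  , - 2,  10/3,5 , 9, 35/2,20, 73.19 , 78,  82 ] 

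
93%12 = 9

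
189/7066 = 189/7066 = 0.03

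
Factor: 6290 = 2^1*5^1*17^1*37^1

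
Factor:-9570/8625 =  - 638/575= - 2^1*5^(  -  2)*11^1*23^( - 1)*29^1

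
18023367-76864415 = -58841048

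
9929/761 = 13 + 36/761 = 13.05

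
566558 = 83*6826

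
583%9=7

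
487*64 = 31168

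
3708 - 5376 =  -1668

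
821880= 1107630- 285750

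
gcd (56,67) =1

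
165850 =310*535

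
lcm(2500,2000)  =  10000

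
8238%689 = 659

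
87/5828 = 87/5828 = 0.01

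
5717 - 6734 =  - 1017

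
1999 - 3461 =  - 1462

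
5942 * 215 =1277530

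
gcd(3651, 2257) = 1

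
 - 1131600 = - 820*1380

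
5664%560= 64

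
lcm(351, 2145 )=19305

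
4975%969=130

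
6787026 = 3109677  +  3677349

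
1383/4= 345 + 3/4 = 345.75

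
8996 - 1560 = 7436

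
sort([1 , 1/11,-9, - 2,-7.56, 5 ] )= [  -  9, -7.56, - 2, 1/11, 1,5]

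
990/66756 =165/11126 = 0.01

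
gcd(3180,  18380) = 20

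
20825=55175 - 34350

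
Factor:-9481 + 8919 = - 2^1*281^1 = -562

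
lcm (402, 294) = 19698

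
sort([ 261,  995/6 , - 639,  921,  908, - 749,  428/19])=[ - 749, - 639,428/19, 995/6,261,  908,921]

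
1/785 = 1/785 = 0.00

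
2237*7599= 16998963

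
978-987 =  - 9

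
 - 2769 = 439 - 3208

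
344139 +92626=436765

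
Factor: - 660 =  - 2^2 * 3^1 * 5^1*11^1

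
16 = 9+7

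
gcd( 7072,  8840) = 1768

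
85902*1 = 85902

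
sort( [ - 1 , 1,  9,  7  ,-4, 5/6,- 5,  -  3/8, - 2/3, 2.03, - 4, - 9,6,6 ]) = [  -  9,-5,- 4,- 4, - 1, - 2/3, -3/8,5/6, 1, 2.03, 6 , 6,7, 9] 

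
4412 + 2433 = 6845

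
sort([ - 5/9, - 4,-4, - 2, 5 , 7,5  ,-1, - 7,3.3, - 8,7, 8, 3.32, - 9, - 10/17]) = [ - 9,-8, - 7, - 4 , - 4, - 2, - 1 , - 10/17, - 5/9,  3.3,3.32, 5,5,7,7,8]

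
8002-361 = 7641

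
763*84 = 64092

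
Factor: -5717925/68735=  - 1143585/13747 = -3^3 * 5^1 * 43^1 * 59^( - 1) * 197^1*233^( - 1 )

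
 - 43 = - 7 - 36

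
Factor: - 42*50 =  - 2^2*3^1*5^2*7^1=- 2100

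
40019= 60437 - 20418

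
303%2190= 303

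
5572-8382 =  - 2810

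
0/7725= 0 = 0.00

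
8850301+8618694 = 17468995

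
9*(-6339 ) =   -  57051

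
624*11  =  6864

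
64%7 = 1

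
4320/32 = 135 =135.00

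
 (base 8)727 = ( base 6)2103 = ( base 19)15f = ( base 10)471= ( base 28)gn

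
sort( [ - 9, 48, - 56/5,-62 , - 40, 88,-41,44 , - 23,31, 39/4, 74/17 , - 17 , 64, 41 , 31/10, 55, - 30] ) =[-62,-41 ,  -  40, - 30, - 23, - 17, - 56/5, - 9, 31/10,74/17, 39/4 , 31, 41,44,48, 55,64,88]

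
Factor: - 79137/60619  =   - 3^4*13^ ( - 1)*977^1*4663^( - 1) 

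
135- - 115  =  250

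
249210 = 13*19170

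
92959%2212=55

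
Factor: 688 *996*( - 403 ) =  - 2^6*3^1*13^1*31^1*43^1*83^1 = - 276154944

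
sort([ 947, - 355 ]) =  [ - 355,  947]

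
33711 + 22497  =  56208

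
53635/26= 2062 + 23/26 = 2062.88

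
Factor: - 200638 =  - 2^1* 43^1*2333^1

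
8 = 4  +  4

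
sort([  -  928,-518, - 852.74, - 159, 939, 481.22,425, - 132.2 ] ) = [ - 928, - 852.74, - 518, - 159, - 132.2, 425, 481.22,939]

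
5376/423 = 1792/141 =12.71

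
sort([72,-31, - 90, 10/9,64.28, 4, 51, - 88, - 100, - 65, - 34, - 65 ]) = [ - 100, - 90,  -  88, - 65 ,-65, - 34,-31,10/9, 4, 51,64.28, 72] 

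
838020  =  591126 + 246894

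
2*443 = 886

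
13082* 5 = 65410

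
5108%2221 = 666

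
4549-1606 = 2943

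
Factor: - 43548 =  - 2^2*3^1*19^1 * 191^1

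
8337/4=2084 + 1/4 = 2084.25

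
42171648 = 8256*5108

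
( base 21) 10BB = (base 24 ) gbn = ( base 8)22437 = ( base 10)9503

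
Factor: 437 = 19^1 * 23^1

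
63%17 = 12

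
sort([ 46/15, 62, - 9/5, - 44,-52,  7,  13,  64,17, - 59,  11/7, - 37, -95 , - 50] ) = [-95, - 59, - 52, - 50, - 44, - 37,-9/5,11/7,  46/15, 7,13, 17,  62 , 64 ] 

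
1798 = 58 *31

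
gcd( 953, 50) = 1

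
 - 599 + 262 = -337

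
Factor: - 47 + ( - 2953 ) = - 3000 = - 2^3 * 3^1* 5^3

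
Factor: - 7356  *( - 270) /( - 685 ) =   -  2^3*3^4*137^(  -  1)*613^1 = - 397224/137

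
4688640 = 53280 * 88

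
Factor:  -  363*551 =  - 3^1 * 11^2*19^1*29^1=- 200013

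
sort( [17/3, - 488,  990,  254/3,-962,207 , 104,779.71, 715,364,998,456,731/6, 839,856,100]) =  [ - 962, - 488,17/3,254/3,100,104, 731/6,207,364, 456,715,  779.71,839 , 856,990,998 ]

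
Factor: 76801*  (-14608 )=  - 1121909008 = -2^4 * 11^1*83^1*76801^1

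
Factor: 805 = 5^1*7^1*23^1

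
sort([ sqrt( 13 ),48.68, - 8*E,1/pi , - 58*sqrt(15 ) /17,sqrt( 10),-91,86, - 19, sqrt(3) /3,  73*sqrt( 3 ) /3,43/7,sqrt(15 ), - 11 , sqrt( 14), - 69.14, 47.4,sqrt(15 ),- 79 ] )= [ - 91, - 79 , - 69.14, - 8*E, - 19, - 58*sqrt( 15)/17,- 11,  1/pi,sqrt(3 ) /3,sqrt(10),sqrt( 13), sqrt(14),sqrt (15 ), sqrt( 15)  ,  43/7,73*sqrt(3)/3, 47.4,48.68,86]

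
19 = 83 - 64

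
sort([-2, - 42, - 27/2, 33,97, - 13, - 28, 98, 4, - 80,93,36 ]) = [  -  80, -42, - 28, -27/2, - 13, - 2, 4,33,36,93,97,98]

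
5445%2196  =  1053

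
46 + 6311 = 6357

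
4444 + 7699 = 12143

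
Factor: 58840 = 2^3*  5^1*1471^1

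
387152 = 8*48394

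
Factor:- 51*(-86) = 2^1*3^1*17^1*43^1= 4386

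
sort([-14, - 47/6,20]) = [-14, -47/6,  20 ]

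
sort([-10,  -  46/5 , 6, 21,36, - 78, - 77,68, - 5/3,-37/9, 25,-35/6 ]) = [ - 78, - 77,-10,-46/5,-35/6,  -  37/9,  -  5/3,6, 21,25,36,68 ]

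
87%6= 3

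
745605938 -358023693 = 387582245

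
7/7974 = 7/7974 = 0.00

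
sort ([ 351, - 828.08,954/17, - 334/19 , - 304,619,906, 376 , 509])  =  [ - 828.08, - 304, - 334/19 , 954/17,351, 376,509,  619,906 ] 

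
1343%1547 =1343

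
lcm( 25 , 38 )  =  950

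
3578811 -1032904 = 2545907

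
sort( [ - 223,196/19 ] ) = [ - 223, 196/19] 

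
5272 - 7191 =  - 1919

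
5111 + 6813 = 11924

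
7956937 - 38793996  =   - 30837059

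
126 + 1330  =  1456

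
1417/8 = 177 + 1/8=177.12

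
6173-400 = 5773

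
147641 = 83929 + 63712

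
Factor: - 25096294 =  -2^1*241^1 * 52067^1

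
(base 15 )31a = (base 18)22g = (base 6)3124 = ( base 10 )700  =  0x2bc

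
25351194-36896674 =  -  11545480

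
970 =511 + 459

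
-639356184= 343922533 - 983278717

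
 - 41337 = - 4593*9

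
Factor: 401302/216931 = 986/533 = 2^1*13^( - 1 )*17^1*29^1 *41^( - 1)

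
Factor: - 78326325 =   -  3^3*5^2*7^1 * 11^2 * 137^1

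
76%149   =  76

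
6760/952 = 7 + 12/119 =7.10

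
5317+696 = 6013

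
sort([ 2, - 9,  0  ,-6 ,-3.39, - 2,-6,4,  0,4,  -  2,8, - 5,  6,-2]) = [-9, - 6, - 6,-5,-3.39,- 2, - 2, - 2, 0,  0,  2, 4,4, 6,  8] 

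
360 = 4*90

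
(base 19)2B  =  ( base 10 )49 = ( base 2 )110001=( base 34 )1F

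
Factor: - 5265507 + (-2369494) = -7635001 =- 11^1 * 694091^1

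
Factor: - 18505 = -5^1*3701^1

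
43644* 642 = 28019448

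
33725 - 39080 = -5355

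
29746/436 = 14873/218 = 68.22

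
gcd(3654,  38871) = 63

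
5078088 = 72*70529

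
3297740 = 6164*535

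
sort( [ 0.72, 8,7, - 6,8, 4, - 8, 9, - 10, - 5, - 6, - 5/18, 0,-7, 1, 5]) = [ - 10,- 8, - 7,-6, - 6, - 5, - 5/18, 0,0.72, 1,4,5, 7, 8 , 8,9] 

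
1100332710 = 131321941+969010769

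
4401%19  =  12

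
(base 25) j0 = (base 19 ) 160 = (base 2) 111011011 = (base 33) ed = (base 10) 475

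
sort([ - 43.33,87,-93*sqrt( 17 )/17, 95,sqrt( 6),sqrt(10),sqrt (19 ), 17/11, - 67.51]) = [- 67.51 , - 43.33,  -  93*sqrt(17 )/17,17/11, sqrt(6 ), sqrt(10),sqrt ( 19), 87,95]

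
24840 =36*690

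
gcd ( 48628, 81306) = 2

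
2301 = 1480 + 821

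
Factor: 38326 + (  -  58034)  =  -2^2 * 13^1*379^1 = - 19708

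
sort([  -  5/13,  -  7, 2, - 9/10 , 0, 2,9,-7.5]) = [ - 7.5,- 7, - 9/10,  -  5/13,0,2,2 , 9] 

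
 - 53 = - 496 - -443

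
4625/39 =118 + 23/39 = 118.59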